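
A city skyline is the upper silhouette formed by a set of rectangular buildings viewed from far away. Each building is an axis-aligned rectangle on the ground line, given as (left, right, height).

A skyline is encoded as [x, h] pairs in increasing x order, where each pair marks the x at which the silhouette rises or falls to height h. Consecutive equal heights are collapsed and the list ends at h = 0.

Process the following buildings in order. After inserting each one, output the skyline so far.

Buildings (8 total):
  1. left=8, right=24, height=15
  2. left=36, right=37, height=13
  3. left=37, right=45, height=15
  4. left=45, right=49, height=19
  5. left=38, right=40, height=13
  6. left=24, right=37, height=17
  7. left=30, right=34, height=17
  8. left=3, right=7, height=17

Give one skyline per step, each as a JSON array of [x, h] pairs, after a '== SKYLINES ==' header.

== SKYLINES ==
[[8,15],[24,0]]
[[8,15],[24,0],[36,13],[37,0]]
[[8,15],[24,0],[36,13],[37,15],[45,0]]
[[8,15],[24,0],[36,13],[37,15],[45,19],[49,0]]
[[8,15],[24,0],[36,13],[37,15],[45,19],[49,0]]
[[8,15],[24,17],[37,15],[45,19],[49,0]]
[[8,15],[24,17],[37,15],[45,19],[49,0]]
[[3,17],[7,0],[8,15],[24,17],[37,15],[45,19],[49,0]]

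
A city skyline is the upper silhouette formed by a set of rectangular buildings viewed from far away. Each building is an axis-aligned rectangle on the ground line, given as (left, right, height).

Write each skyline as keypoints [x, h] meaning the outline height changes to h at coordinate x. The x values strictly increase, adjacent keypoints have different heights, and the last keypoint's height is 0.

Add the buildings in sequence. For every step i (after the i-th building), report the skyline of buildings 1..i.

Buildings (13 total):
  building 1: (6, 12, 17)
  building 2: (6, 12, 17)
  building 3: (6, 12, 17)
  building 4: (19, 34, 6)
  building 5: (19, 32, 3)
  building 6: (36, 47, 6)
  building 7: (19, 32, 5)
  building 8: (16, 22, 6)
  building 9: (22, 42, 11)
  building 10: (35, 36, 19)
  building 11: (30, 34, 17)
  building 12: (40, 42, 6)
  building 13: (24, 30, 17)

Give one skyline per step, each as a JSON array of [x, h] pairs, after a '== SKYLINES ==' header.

== SKYLINES ==
[[6,17],[12,0]]
[[6,17],[12,0]]
[[6,17],[12,0]]
[[6,17],[12,0],[19,6],[34,0]]
[[6,17],[12,0],[19,6],[34,0]]
[[6,17],[12,0],[19,6],[34,0],[36,6],[47,0]]
[[6,17],[12,0],[19,6],[34,0],[36,6],[47,0]]
[[6,17],[12,0],[16,6],[34,0],[36,6],[47,0]]
[[6,17],[12,0],[16,6],[22,11],[42,6],[47,0]]
[[6,17],[12,0],[16,6],[22,11],[35,19],[36,11],[42,6],[47,0]]
[[6,17],[12,0],[16,6],[22,11],[30,17],[34,11],[35,19],[36,11],[42,6],[47,0]]
[[6,17],[12,0],[16,6],[22,11],[30,17],[34,11],[35,19],[36,11],[42,6],[47,0]]
[[6,17],[12,0],[16,6],[22,11],[24,17],[34,11],[35,19],[36,11],[42,6],[47,0]]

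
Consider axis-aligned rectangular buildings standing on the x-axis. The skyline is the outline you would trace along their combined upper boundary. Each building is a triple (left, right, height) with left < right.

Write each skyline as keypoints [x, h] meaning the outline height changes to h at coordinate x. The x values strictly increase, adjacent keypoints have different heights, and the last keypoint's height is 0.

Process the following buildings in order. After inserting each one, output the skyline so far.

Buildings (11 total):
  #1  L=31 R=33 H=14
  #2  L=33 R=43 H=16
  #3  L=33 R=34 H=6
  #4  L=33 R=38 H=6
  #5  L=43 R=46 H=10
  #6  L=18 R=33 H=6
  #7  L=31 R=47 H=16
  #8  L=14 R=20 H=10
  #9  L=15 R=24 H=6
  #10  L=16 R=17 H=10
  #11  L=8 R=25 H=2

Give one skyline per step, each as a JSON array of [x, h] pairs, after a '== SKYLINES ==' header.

== SKYLINES ==
[[31,14],[33,0]]
[[31,14],[33,16],[43,0]]
[[31,14],[33,16],[43,0]]
[[31,14],[33,16],[43,0]]
[[31,14],[33,16],[43,10],[46,0]]
[[18,6],[31,14],[33,16],[43,10],[46,0]]
[[18,6],[31,16],[47,0]]
[[14,10],[20,6],[31,16],[47,0]]
[[14,10],[20,6],[31,16],[47,0]]
[[14,10],[20,6],[31,16],[47,0]]
[[8,2],[14,10],[20,6],[31,16],[47,0]]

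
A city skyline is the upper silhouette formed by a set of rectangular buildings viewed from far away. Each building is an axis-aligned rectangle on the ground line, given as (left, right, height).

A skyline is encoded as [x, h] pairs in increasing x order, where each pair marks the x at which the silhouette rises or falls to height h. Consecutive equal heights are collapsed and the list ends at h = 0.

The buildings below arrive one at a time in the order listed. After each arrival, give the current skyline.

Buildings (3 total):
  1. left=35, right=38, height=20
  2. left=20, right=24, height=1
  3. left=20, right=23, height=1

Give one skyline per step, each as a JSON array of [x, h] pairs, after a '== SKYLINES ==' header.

== SKYLINES ==
[[35,20],[38,0]]
[[20,1],[24,0],[35,20],[38,0]]
[[20,1],[24,0],[35,20],[38,0]]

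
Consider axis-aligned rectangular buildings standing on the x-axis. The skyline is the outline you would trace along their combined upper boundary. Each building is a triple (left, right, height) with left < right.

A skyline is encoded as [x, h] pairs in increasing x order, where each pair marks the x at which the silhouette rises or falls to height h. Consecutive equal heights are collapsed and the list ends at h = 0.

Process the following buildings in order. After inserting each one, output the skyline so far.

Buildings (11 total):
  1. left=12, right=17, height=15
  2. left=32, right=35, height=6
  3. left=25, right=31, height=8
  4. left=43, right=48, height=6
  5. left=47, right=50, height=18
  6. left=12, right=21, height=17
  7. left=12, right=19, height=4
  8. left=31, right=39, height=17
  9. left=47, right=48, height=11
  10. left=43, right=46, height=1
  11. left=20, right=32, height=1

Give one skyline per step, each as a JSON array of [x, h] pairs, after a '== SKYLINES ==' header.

== SKYLINES ==
[[12,15],[17,0]]
[[12,15],[17,0],[32,6],[35,0]]
[[12,15],[17,0],[25,8],[31,0],[32,6],[35,0]]
[[12,15],[17,0],[25,8],[31,0],[32,6],[35,0],[43,6],[48,0]]
[[12,15],[17,0],[25,8],[31,0],[32,6],[35,0],[43,6],[47,18],[50,0]]
[[12,17],[21,0],[25,8],[31,0],[32,6],[35,0],[43,6],[47,18],[50,0]]
[[12,17],[21,0],[25,8],[31,0],[32,6],[35,0],[43,6],[47,18],[50,0]]
[[12,17],[21,0],[25,8],[31,17],[39,0],[43,6],[47,18],[50,0]]
[[12,17],[21,0],[25,8],[31,17],[39,0],[43,6],[47,18],[50,0]]
[[12,17],[21,0],[25,8],[31,17],[39,0],[43,6],[47,18],[50,0]]
[[12,17],[21,1],[25,8],[31,17],[39,0],[43,6],[47,18],[50,0]]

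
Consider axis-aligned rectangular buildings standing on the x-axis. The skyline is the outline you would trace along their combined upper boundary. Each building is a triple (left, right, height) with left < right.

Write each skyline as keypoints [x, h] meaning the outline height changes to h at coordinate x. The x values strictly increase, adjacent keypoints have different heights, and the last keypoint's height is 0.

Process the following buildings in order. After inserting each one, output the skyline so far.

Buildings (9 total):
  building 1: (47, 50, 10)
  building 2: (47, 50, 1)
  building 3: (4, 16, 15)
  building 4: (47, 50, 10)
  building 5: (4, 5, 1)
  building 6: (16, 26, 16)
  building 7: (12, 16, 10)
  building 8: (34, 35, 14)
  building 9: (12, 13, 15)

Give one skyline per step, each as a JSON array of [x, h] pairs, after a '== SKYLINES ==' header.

== SKYLINES ==
[[47,10],[50,0]]
[[47,10],[50,0]]
[[4,15],[16,0],[47,10],[50,0]]
[[4,15],[16,0],[47,10],[50,0]]
[[4,15],[16,0],[47,10],[50,0]]
[[4,15],[16,16],[26,0],[47,10],[50,0]]
[[4,15],[16,16],[26,0],[47,10],[50,0]]
[[4,15],[16,16],[26,0],[34,14],[35,0],[47,10],[50,0]]
[[4,15],[16,16],[26,0],[34,14],[35,0],[47,10],[50,0]]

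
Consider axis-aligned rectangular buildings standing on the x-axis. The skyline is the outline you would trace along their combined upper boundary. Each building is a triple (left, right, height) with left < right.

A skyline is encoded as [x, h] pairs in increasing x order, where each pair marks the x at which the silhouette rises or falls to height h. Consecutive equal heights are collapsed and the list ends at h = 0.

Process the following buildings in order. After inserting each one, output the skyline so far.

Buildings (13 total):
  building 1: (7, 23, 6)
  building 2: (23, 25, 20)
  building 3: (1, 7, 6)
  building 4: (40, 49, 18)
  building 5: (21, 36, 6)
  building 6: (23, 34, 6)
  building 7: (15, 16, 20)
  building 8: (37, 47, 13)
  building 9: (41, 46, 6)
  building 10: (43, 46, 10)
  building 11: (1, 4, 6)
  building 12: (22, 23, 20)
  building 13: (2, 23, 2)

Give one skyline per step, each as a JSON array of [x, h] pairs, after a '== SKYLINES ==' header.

== SKYLINES ==
[[7,6],[23,0]]
[[7,6],[23,20],[25,0]]
[[1,6],[23,20],[25,0]]
[[1,6],[23,20],[25,0],[40,18],[49,0]]
[[1,6],[23,20],[25,6],[36,0],[40,18],[49,0]]
[[1,6],[23,20],[25,6],[36,0],[40,18],[49,0]]
[[1,6],[15,20],[16,6],[23,20],[25,6],[36,0],[40,18],[49,0]]
[[1,6],[15,20],[16,6],[23,20],[25,6],[36,0],[37,13],[40,18],[49,0]]
[[1,6],[15,20],[16,6],[23,20],[25,6],[36,0],[37,13],[40,18],[49,0]]
[[1,6],[15,20],[16,6],[23,20],[25,6],[36,0],[37,13],[40,18],[49,0]]
[[1,6],[15,20],[16,6],[23,20],[25,6],[36,0],[37,13],[40,18],[49,0]]
[[1,6],[15,20],[16,6],[22,20],[25,6],[36,0],[37,13],[40,18],[49,0]]
[[1,6],[15,20],[16,6],[22,20],[25,6],[36,0],[37,13],[40,18],[49,0]]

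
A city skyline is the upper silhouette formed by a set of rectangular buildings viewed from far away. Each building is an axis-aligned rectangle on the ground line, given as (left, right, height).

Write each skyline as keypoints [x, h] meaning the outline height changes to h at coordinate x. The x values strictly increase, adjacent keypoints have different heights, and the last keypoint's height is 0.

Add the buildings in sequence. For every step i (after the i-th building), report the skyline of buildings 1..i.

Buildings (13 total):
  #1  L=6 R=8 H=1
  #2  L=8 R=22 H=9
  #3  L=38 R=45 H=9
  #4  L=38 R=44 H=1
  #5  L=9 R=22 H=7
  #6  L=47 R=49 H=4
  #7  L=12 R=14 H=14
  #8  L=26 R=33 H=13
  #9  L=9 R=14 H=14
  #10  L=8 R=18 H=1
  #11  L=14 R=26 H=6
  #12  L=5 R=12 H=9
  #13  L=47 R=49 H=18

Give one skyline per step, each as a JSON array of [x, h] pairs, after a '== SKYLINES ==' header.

== SKYLINES ==
[[6,1],[8,0]]
[[6,1],[8,9],[22,0]]
[[6,1],[8,9],[22,0],[38,9],[45,0]]
[[6,1],[8,9],[22,0],[38,9],[45,0]]
[[6,1],[8,9],[22,0],[38,9],[45,0]]
[[6,1],[8,9],[22,0],[38,9],[45,0],[47,4],[49,0]]
[[6,1],[8,9],[12,14],[14,9],[22,0],[38,9],[45,0],[47,4],[49,0]]
[[6,1],[8,9],[12,14],[14,9],[22,0],[26,13],[33,0],[38,9],[45,0],[47,4],[49,0]]
[[6,1],[8,9],[9,14],[14,9],[22,0],[26,13],[33,0],[38,9],[45,0],[47,4],[49,0]]
[[6,1],[8,9],[9,14],[14,9],[22,0],[26,13],[33,0],[38,9],[45,0],[47,4],[49,0]]
[[6,1],[8,9],[9,14],[14,9],[22,6],[26,13],[33,0],[38,9],[45,0],[47,4],[49,0]]
[[5,9],[9,14],[14,9],[22,6],[26,13],[33,0],[38,9],[45,0],[47,4],[49,0]]
[[5,9],[9,14],[14,9],[22,6],[26,13],[33,0],[38,9],[45,0],[47,18],[49,0]]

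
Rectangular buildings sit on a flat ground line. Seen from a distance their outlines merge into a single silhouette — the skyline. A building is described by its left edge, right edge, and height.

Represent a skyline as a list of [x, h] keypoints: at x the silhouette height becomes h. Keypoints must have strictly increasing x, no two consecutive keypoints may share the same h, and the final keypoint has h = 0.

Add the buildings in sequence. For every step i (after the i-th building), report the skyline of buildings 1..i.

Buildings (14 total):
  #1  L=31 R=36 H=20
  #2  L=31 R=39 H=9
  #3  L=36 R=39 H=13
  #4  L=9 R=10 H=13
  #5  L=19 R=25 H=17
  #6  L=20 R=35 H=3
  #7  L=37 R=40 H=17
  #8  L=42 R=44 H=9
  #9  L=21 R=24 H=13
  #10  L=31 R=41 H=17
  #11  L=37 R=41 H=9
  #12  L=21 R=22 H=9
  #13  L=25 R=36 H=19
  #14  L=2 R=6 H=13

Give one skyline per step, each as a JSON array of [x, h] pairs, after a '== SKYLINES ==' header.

== SKYLINES ==
[[31,20],[36,0]]
[[31,20],[36,9],[39,0]]
[[31,20],[36,13],[39,0]]
[[9,13],[10,0],[31,20],[36,13],[39,0]]
[[9,13],[10,0],[19,17],[25,0],[31,20],[36,13],[39,0]]
[[9,13],[10,0],[19,17],[25,3],[31,20],[36,13],[39,0]]
[[9,13],[10,0],[19,17],[25,3],[31,20],[36,13],[37,17],[40,0]]
[[9,13],[10,0],[19,17],[25,3],[31,20],[36,13],[37,17],[40,0],[42,9],[44,0]]
[[9,13],[10,0],[19,17],[25,3],[31,20],[36,13],[37,17],[40,0],[42,9],[44,0]]
[[9,13],[10,0],[19,17],[25,3],[31,20],[36,17],[41,0],[42,9],[44,0]]
[[9,13],[10,0],[19,17],[25,3],[31,20],[36,17],[41,0],[42,9],[44,0]]
[[9,13],[10,0],[19,17],[25,3],[31,20],[36,17],[41,0],[42,9],[44,0]]
[[9,13],[10,0],[19,17],[25,19],[31,20],[36,17],[41,0],[42,9],[44,0]]
[[2,13],[6,0],[9,13],[10,0],[19,17],[25,19],[31,20],[36,17],[41,0],[42,9],[44,0]]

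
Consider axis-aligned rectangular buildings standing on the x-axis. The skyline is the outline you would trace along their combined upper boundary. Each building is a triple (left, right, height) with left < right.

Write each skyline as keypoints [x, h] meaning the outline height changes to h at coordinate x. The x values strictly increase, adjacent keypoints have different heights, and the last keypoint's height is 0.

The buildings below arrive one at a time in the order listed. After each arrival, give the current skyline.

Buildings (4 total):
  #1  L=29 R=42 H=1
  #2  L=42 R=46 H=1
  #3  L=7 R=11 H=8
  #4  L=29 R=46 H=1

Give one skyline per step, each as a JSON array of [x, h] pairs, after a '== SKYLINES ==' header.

== SKYLINES ==
[[29,1],[42,0]]
[[29,1],[46,0]]
[[7,8],[11,0],[29,1],[46,0]]
[[7,8],[11,0],[29,1],[46,0]]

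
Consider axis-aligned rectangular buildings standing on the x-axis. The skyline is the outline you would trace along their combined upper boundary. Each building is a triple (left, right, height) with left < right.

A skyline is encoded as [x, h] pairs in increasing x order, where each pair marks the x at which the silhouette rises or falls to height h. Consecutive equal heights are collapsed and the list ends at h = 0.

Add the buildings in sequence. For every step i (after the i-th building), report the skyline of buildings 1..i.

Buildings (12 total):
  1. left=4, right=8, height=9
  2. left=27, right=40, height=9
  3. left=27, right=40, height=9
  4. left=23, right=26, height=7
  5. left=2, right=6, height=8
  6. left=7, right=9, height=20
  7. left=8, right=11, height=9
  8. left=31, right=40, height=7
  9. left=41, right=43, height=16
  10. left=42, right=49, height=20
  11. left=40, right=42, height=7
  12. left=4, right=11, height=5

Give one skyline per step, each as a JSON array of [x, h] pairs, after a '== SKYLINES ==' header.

== SKYLINES ==
[[4,9],[8,0]]
[[4,9],[8,0],[27,9],[40,0]]
[[4,9],[8,0],[27,9],[40,0]]
[[4,9],[8,0],[23,7],[26,0],[27,9],[40,0]]
[[2,8],[4,9],[8,0],[23,7],[26,0],[27,9],[40,0]]
[[2,8],[4,9],[7,20],[9,0],[23,7],[26,0],[27,9],[40,0]]
[[2,8],[4,9],[7,20],[9,9],[11,0],[23,7],[26,0],[27,9],[40,0]]
[[2,8],[4,9],[7,20],[9,9],[11,0],[23,7],[26,0],[27,9],[40,0]]
[[2,8],[4,9],[7,20],[9,9],[11,0],[23,7],[26,0],[27,9],[40,0],[41,16],[43,0]]
[[2,8],[4,9],[7,20],[9,9],[11,0],[23,7],[26,0],[27,9],[40,0],[41,16],[42,20],[49,0]]
[[2,8],[4,9],[7,20],[9,9],[11,0],[23,7],[26,0],[27,9],[40,7],[41,16],[42,20],[49,0]]
[[2,8],[4,9],[7,20],[9,9],[11,0],[23,7],[26,0],[27,9],[40,7],[41,16],[42,20],[49,0]]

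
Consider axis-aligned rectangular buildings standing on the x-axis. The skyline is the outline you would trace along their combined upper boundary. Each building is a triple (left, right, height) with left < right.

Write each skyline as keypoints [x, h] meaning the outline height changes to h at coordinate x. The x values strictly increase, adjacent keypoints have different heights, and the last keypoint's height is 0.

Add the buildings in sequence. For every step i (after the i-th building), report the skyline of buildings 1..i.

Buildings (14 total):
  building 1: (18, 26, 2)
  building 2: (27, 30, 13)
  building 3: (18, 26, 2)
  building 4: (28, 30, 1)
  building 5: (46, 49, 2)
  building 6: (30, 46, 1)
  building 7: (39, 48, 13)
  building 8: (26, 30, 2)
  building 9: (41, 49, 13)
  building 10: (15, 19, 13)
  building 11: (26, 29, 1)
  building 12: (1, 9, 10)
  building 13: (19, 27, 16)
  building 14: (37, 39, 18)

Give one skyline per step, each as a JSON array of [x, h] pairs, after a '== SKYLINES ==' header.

== SKYLINES ==
[[18,2],[26,0]]
[[18,2],[26,0],[27,13],[30,0]]
[[18,2],[26,0],[27,13],[30,0]]
[[18,2],[26,0],[27,13],[30,0]]
[[18,2],[26,0],[27,13],[30,0],[46,2],[49,0]]
[[18,2],[26,0],[27,13],[30,1],[46,2],[49,0]]
[[18,2],[26,0],[27,13],[30,1],[39,13],[48,2],[49,0]]
[[18,2],[27,13],[30,1],[39,13],[48,2],[49,0]]
[[18,2],[27,13],[30,1],[39,13],[49,0]]
[[15,13],[19,2],[27,13],[30,1],[39,13],[49,0]]
[[15,13],[19,2],[27,13],[30,1],[39,13],[49,0]]
[[1,10],[9,0],[15,13],[19,2],[27,13],[30,1],[39,13],[49,0]]
[[1,10],[9,0],[15,13],[19,16],[27,13],[30,1],[39,13],[49,0]]
[[1,10],[9,0],[15,13],[19,16],[27,13],[30,1],[37,18],[39,13],[49,0]]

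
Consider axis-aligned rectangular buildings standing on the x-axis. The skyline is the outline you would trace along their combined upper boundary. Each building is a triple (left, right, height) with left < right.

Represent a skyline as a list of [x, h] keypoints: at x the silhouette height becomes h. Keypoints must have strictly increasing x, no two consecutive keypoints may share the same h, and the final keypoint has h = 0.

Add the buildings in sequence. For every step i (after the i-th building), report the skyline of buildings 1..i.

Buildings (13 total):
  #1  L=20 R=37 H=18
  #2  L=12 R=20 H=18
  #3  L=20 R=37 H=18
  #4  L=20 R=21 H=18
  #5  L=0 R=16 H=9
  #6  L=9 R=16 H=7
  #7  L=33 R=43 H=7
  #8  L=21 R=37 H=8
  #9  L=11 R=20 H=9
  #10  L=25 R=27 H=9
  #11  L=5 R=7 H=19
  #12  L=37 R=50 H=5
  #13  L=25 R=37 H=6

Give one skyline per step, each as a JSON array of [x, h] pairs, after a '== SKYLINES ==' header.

== SKYLINES ==
[[20,18],[37,0]]
[[12,18],[37,0]]
[[12,18],[37,0]]
[[12,18],[37,0]]
[[0,9],[12,18],[37,0]]
[[0,9],[12,18],[37,0]]
[[0,9],[12,18],[37,7],[43,0]]
[[0,9],[12,18],[37,7],[43,0]]
[[0,9],[12,18],[37,7],[43,0]]
[[0,9],[12,18],[37,7],[43,0]]
[[0,9],[5,19],[7,9],[12,18],[37,7],[43,0]]
[[0,9],[5,19],[7,9],[12,18],[37,7],[43,5],[50,0]]
[[0,9],[5,19],[7,9],[12,18],[37,7],[43,5],[50,0]]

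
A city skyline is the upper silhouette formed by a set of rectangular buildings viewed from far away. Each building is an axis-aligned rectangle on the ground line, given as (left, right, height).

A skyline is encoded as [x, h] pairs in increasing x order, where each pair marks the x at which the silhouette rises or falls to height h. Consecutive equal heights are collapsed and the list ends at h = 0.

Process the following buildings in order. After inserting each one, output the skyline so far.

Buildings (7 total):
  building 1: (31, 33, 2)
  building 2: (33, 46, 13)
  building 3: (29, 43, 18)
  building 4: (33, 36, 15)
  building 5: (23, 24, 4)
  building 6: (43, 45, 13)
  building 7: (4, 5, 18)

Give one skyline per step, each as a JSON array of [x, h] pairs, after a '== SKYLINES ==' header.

== SKYLINES ==
[[31,2],[33,0]]
[[31,2],[33,13],[46,0]]
[[29,18],[43,13],[46,0]]
[[29,18],[43,13],[46,0]]
[[23,4],[24,0],[29,18],[43,13],[46,0]]
[[23,4],[24,0],[29,18],[43,13],[46,0]]
[[4,18],[5,0],[23,4],[24,0],[29,18],[43,13],[46,0]]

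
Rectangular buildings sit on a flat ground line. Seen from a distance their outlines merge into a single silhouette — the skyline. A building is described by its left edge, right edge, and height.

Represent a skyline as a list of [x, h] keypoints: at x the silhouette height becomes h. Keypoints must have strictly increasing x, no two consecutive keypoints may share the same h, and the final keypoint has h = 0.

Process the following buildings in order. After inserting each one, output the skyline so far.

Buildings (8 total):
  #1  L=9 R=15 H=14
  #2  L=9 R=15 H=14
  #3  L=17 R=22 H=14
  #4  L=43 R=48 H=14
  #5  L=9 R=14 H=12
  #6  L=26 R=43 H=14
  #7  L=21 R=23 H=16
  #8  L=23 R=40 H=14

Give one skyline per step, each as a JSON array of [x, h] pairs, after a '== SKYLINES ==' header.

== SKYLINES ==
[[9,14],[15,0]]
[[9,14],[15,0]]
[[9,14],[15,0],[17,14],[22,0]]
[[9,14],[15,0],[17,14],[22,0],[43,14],[48,0]]
[[9,14],[15,0],[17,14],[22,0],[43,14],[48,0]]
[[9,14],[15,0],[17,14],[22,0],[26,14],[48,0]]
[[9,14],[15,0],[17,14],[21,16],[23,0],[26,14],[48,0]]
[[9,14],[15,0],[17,14],[21,16],[23,14],[48,0]]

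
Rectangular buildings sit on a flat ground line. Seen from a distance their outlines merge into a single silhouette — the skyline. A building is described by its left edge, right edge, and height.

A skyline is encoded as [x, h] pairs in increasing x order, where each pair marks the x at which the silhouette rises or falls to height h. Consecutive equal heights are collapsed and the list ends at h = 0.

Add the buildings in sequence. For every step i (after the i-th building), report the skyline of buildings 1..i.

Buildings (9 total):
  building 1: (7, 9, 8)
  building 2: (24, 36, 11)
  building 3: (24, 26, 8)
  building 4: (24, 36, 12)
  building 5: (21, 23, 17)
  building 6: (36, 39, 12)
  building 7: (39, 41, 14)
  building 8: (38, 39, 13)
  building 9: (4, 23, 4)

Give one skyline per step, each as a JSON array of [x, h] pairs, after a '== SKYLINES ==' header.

== SKYLINES ==
[[7,8],[9,0]]
[[7,8],[9,0],[24,11],[36,0]]
[[7,8],[9,0],[24,11],[36,0]]
[[7,8],[9,0],[24,12],[36,0]]
[[7,8],[9,0],[21,17],[23,0],[24,12],[36,0]]
[[7,8],[9,0],[21,17],[23,0],[24,12],[39,0]]
[[7,8],[9,0],[21,17],[23,0],[24,12],[39,14],[41,0]]
[[7,8],[9,0],[21,17],[23,0],[24,12],[38,13],[39,14],[41,0]]
[[4,4],[7,8],[9,4],[21,17],[23,0],[24,12],[38,13],[39,14],[41,0]]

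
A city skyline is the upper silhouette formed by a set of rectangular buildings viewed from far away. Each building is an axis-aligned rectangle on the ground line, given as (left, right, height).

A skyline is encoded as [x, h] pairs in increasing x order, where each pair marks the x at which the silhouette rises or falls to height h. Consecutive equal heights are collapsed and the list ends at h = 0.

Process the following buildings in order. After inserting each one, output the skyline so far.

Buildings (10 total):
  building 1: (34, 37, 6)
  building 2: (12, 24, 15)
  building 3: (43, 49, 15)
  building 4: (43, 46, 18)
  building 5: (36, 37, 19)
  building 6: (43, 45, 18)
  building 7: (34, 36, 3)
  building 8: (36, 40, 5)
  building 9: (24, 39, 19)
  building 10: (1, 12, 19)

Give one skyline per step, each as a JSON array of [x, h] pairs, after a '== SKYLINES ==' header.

== SKYLINES ==
[[34,6],[37,0]]
[[12,15],[24,0],[34,6],[37,0]]
[[12,15],[24,0],[34,6],[37,0],[43,15],[49,0]]
[[12,15],[24,0],[34,6],[37,0],[43,18],[46,15],[49,0]]
[[12,15],[24,0],[34,6],[36,19],[37,0],[43,18],[46,15],[49,0]]
[[12,15],[24,0],[34,6],[36,19],[37,0],[43,18],[46,15],[49,0]]
[[12,15],[24,0],[34,6],[36,19],[37,0],[43,18],[46,15],[49,0]]
[[12,15],[24,0],[34,6],[36,19],[37,5],[40,0],[43,18],[46,15],[49,0]]
[[12,15],[24,19],[39,5],[40,0],[43,18],[46,15],[49,0]]
[[1,19],[12,15],[24,19],[39,5],[40,0],[43,18],[46,15],[49,0]]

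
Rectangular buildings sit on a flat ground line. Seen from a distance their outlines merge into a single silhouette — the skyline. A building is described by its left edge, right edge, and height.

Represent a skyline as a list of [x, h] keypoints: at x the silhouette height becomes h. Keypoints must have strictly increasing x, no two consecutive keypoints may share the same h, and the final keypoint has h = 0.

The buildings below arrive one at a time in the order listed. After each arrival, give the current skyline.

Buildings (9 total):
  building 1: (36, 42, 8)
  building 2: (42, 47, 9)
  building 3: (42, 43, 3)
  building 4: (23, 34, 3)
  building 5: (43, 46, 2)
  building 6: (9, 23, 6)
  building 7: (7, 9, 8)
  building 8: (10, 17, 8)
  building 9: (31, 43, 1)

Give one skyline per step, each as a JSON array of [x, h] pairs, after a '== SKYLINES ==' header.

== SKYLINES ==
[[36,8],[42,0]]
[[36,8],[42,9],[47,0]]
[[36,8],[42,9],[47,0]]
[[23,3],[34,0],[36,8],[42,9],[47,0]]
[[23,3],[34,0],[36,8],[42,9],[47,0]]
[[9,6],[23,3],[34,0],[36,8],[42,9],[47,0]]
[[7,8],[9,6],[23,3],[34,0],[36,8],[42,9],[47,0]]
[[7,8],[9,6],[10,8],[17,6],[23,3],[34,0],[36,8],[42,9],[47,0]]
[[7,8],[9,6],[10,8],[17,6],[23,3],[34,1],[36,8],[42,9],[47,0]]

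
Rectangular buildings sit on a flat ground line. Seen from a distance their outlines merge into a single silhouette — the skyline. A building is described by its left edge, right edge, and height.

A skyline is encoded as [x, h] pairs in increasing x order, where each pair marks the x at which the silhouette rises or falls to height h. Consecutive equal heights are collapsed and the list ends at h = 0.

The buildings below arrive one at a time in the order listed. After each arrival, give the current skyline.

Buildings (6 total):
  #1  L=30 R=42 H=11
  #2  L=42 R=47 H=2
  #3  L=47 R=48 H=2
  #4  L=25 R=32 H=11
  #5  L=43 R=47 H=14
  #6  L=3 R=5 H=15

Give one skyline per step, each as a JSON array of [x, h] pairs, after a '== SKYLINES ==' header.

== SKYLINES ==
[[30,11],[42,0]]
[[30,11],[42,2],[47,0]]
[[30,11],[42,2],[48,0]]
[[25,11],[42,2],[48,0]]
[[25,11],[42,2],[43,14],[47,2],[48,0]]
[[3,15],[5,0],[25,11],[42,2],[43,14],[47,2],[48,0]]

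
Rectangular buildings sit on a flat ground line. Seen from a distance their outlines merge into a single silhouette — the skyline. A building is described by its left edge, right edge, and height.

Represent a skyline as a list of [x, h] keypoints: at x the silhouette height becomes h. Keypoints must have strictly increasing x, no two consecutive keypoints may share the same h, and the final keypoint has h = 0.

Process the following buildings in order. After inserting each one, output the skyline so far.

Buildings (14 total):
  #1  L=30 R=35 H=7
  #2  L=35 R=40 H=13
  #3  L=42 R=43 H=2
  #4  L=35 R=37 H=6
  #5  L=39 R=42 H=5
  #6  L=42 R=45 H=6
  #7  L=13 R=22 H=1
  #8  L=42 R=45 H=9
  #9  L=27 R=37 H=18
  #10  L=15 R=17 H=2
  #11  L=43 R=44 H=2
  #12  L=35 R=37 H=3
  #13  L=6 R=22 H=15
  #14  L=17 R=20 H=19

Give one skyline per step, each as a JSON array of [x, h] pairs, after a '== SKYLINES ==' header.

== SKYLINES ==
[[30,7],[35,0]]
[[30,7],[35,13],[40,0]]
[[30,7],[35,13],[40,0],[42,2],[43,0]]
[[30,7],[35,13],[40,0],[42,2],[43,0]]
[[30,7],[35,13],[40,5],[42,2],[43,0]]
[[30,7],[35,13],[40,5],[42,6],[45,0]]
[[13,1],[22,0],[30,7],[35,13],[40,5],[42,6],[45,0]]
[[13,1],[22,0],[30,7],[35,13],[40,5],[42,9],[45,0]]
[[13,1],[22,0],[27,18],[37,13],[40,5],[42,9],[45,0]]
[[13,1],[15,2],[17,1],[22,0],[27,18],[37,13],[40,5],[42,9],[45,0]]
[[13,1],[15,2],[17,1],[22,0],[27,18],[37,13],[40,5],[42,9],[45,0]]
[[13,1],[15,2],[17,1],[22,0],[27,18],[37,13],[40,5],[42,9],[45,0]]
[[6,15],[22,0],[27,18],[37,13],[40,5],[42,9],[45,0]]
[[6,15],[17,19],[20,15],[22,0],[27,18],[37,13],[40,5],[42,9],[45,0]]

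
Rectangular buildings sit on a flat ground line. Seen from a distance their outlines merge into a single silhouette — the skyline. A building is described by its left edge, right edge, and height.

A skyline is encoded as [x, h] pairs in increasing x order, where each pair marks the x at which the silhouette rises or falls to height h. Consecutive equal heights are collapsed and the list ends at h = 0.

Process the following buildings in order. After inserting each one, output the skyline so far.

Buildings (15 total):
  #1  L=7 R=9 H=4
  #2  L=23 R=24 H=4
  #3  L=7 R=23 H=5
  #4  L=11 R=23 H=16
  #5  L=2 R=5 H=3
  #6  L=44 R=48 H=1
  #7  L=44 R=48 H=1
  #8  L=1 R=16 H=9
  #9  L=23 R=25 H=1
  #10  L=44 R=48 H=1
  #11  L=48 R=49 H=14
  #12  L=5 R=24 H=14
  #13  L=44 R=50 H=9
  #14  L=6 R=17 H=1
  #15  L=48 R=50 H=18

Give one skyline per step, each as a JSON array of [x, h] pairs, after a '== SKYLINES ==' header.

== SKYLINES ==
[[7,4],[9,0]]
[[7,4],[9,0],[23,4],[24,0]]
[[7,5],[23,4],[24,0]]
[[7,5],[11,16],[23,4],[24,0]]
[[2,3],[5,0],[7,5],[11,16],[23,4],[24,0]]
[[2,3],[5,0],[7,5],[11,16],[23,4],[24,0],[44,1],[48,0]]
[[2,3],[5,0],[7,5],[11,16],[23,4],[24,0],[44,1],[48,0]]
[[1,9],[11,16],[23,4],[24,0],[44,1],[48,0]]
[[1,9],[11,16],[23,4],[24,1],[25,0],[44,1],[48,0]]
[[1,9],[11,16],[23,4],[24,1],[25,0],[44,1],[48,0]]
[[1,9],[11,16],[23,4],[24,1],[25,0],[44,1],[48,14],[49,0]]
[[1,9],[5,14],[11,16],[23,14],[24,1],[25,0],[44,1],[48,14],[49,0]]
[[1,9],[5,14],[11,16],[23,14],[24,1],[25,0],[44,9],[48,14],[49,9],[50,0]]
[[1,9],[5,14],[11,16],[23,14],[24,1],[25,0],[44,9],[48,14],[49,9],[50,0]]
[[1,9],[5,14],[11,16],[23,14],[24,1],[25,0],[44,9],[48,18],[50,0]]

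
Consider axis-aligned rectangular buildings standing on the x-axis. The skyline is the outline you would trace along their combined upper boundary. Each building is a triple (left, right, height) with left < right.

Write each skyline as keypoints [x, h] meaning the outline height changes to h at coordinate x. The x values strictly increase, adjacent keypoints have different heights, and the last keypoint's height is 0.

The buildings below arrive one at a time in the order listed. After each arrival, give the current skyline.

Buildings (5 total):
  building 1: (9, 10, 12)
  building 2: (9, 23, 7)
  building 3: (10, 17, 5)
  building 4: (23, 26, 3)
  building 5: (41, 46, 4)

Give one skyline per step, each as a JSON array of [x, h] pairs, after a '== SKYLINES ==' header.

== SKYLINES ==
[[9,12],[10,0]]
[[9,12],[10,7],[23,0]]
[[9,12],[10,7],[23,0]]
[[9,12],[10,7],[23,3],[26,0]]
[[9,12],[10,7],[23,3],[26,0],[41,4],[46,0]]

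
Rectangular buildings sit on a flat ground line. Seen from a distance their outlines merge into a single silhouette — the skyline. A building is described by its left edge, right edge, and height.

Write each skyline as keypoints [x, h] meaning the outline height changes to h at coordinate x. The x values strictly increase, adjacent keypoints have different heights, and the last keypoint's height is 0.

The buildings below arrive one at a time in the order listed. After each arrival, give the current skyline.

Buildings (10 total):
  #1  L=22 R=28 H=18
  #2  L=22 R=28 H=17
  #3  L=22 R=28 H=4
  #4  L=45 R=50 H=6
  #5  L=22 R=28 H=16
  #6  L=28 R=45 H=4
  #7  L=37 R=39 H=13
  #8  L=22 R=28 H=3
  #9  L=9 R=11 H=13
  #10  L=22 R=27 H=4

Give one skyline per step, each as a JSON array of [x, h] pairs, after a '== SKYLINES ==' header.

== SKYLINES ==
[[22,18],[28,0]]
[[22,18],[28,0]]
[[22,18],[28,0]]
[[22,18],[28,0],[45,6],[50,0]]
[[22,18],[28,0],[45,6],[50,0]]
[[22,18],[28,4],[45,6],[50,0]]
[[22,18],[28,4],[37,13],[39,4],[45,6],[50,0]]
[[22,18],[28,4],[37,13],[39,4],[45,6],[50,0]]
[[9,13],[11,0],[22,18],[28,4],[37,13],[39,4],[45,6],[50,0]]
[[9,13],[11,0],[22,18],[28,4],[37,13],[39,4],[45,6],[50,0]]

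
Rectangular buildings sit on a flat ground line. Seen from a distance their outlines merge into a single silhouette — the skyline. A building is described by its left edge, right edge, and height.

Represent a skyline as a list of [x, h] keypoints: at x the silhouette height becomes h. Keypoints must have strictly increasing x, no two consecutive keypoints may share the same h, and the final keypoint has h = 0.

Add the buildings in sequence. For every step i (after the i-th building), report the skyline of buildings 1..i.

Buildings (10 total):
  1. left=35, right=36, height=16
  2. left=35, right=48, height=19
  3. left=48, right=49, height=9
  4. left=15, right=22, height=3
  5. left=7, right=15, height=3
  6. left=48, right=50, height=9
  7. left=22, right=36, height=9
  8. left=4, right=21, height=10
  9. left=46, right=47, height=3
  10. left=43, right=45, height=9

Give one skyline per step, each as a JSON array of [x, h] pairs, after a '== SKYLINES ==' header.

== SKYLINES ==
[[35,16],[36,0]]
[[35,19],[48,0]]
[[35,19],[48,9],[49,0]]
[[15,3],[22,0],[35,19],[48,9],[49,0]]
[[7,3],[22,0],[35,19],[48,9],[49,0]]
[[7,3],[22,0],[35,19],[48,9],[50,0]]
[[7,3],[22,9],[35,19],[48,9],[50,0]]
[[4,10],[21,3],[22,9],[35,19],[48,9],[50,0]]
[[4,10],[21,3],[22,9],[35,19],[48,9],[50,0]]
[[4,10],[21,3],[22,9],[35,19],[48,9],[50,0]]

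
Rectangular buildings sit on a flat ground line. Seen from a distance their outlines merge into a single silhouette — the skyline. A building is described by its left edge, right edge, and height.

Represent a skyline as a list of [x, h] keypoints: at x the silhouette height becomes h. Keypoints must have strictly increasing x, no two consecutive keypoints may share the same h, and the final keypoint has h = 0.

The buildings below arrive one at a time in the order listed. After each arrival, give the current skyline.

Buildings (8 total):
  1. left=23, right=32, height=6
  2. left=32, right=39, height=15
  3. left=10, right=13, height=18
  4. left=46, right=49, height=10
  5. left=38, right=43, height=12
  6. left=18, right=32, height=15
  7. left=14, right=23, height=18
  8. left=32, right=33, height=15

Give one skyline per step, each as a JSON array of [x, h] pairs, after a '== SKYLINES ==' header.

== SKYLINES ==
[[23,6],[32,0]]
[[23,6],[32,15],[39,0]]
[[10,18],[13,0],[23,6],[32,15],[39,0]]
[[10,18],[13,0],[23,6],[32,15],[39,0],[46,10],[49,0]]
[[10,18],[13,0],[23,6],[32,15],[39,12],[43,0],[46,10],[49,0]]
[[10,18],[13,0],[18,15],[39,12],[43,0],[46,10],[49,0]]
[[10,18],[13,0],[14,18],[23,15],[39,12],[43,0],[46,10],[49,0]]
[[10,18],[13,0],[14,18],[23,15],[39,12],[43,0],[46,10],[49,0]]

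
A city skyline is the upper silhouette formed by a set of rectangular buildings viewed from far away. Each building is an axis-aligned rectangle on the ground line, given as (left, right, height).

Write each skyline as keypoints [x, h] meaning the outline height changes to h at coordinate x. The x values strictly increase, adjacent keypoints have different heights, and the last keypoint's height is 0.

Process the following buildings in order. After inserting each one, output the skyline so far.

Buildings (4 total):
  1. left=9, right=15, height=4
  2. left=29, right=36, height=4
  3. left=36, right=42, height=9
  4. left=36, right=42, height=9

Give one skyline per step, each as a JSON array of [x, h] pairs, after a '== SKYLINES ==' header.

== SKYLINES ==
[[9,4],[15,0]]
[[9,4],[15,0],[29,4],[36,0]]
[[9,4],[15,0],[29,4],[36,9],[42,0]]
[[9,4],[15,0],[29,4],[36,9],[42,0]]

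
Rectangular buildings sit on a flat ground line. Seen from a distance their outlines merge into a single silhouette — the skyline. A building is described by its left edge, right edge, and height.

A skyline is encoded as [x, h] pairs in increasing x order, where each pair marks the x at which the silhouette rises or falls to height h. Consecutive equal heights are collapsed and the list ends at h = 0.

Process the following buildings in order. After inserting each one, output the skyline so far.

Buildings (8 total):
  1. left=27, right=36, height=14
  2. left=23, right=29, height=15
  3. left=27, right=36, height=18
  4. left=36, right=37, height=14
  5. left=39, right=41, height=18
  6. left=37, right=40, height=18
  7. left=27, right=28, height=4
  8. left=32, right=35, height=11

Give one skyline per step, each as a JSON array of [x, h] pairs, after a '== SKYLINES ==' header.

== SKYLINES ==
[[27,14],[36,0]]
[[23,15],[29,14],[36,0]]
[[23,15],[27,18],[36,0]]
[[23,15],[27,18],[36,14],[37,0]]
[[23,15],[27,18],[36,14],[37,0],[39,18],[41,0]]
[[23,15],[27,18],[36,14],[37,18],[41,0]]
[[23,15],[27,18],[36,14],[37,18],[41,0]]
[[23,15],[27,18],[36,14],[37,18],[41,0]]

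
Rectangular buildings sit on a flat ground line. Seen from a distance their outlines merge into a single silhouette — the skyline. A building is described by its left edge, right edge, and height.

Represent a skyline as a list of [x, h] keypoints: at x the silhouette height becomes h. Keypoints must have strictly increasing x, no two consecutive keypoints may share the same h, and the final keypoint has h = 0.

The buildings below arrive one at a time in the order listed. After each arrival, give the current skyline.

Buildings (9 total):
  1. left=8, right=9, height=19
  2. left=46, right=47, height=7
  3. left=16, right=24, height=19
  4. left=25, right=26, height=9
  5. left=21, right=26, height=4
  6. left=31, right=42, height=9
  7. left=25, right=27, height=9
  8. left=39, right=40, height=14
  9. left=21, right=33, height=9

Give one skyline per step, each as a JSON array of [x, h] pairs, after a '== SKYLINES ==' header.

== SKYLINES ==
[[8,19],[9,0]]
[[8,19],[9,0],[46,7],[47,0]]
[[8,19],[9,0],[16,19],[24,0],[46,7],[47,0]]
[[8,19],[9,0],[16,19],[24,0],[25,9],[26,0],[46,7],[47,0]]
[[8,19],[9,0],[16,19],[24,4],[25,9],[26,0],[46,7],[47,0]]
[[8,19],[9,0],[16,19],[24,4],[25,9],[26,0],[31,9],[42,0],[46,7],[47,0]]
[[8,19],[9,0],[16,19],[24,4],[25,9],[27,0],[31,9],[42,0],[46,7],[47,0]]
[[8,19],[9,0],[16,19],[24,4],[25,9],[27,0],[31,9],[39,14],[40,9],[42,0],[46,7],[47,0]]
[[8,19],[9,0],[16,19],[24,9],[39,14],[40,9],[42,0],[46,7],[47,0]]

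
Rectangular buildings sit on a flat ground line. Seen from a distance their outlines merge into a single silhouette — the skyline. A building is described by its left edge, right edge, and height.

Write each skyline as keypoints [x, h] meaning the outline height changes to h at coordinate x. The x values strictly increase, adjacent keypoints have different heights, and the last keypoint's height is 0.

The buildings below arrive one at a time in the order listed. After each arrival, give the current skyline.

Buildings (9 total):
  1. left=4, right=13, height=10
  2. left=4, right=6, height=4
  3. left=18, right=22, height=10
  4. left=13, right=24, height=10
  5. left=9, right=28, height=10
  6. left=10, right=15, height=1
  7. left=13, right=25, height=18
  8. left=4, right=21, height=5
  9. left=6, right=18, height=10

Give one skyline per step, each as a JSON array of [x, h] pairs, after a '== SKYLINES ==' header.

== SKYLINES ==
[[4,10],[13,0]]
[[4,10],[13,0]]
[[4,10],[13,0],[18,10],[22,0]]
[[4,10],[24,0]]
[[4,10],[28,0]]
[[4,10],[28,0]]
[[4,10],[13,18],[25,10],[28,0]]
[[4,10],[13,18],[25,10],[28,0]]
[[4,10],[13,18],[25,10],[28,0]]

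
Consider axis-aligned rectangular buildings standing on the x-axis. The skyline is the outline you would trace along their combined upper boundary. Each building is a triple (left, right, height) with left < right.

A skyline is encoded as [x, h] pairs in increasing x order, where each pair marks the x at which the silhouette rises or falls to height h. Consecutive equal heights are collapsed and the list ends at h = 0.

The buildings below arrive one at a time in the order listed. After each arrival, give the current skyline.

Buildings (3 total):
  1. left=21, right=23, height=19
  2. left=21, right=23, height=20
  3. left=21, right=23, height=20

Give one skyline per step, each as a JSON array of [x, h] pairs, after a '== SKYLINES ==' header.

== SKYLINES ==
[[21,19],[23,0]]
[[21,20],[23,0]]
[[21,20],[23,0]]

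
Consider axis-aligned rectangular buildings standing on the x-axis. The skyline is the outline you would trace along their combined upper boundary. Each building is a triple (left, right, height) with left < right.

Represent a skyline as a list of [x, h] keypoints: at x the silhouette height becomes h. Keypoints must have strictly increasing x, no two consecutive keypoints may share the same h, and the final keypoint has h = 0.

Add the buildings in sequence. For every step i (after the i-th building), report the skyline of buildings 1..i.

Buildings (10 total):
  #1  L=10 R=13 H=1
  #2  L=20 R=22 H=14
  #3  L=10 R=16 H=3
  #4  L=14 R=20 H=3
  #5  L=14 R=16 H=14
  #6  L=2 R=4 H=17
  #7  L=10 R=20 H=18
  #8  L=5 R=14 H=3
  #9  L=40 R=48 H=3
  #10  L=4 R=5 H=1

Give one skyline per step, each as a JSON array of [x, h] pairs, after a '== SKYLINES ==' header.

== SKYLINES ==
[[10,1],[13,0]]
[[10,1],[13,0],[20,14],[22,0]]
[[10,3],[16,0],[20,14],[22,0]]
[[10,3],[20,14],[22,0]]
[[10,3],[14,14],[16,3],[20,14],[22,0]]
[[2,17],[4,0],[10,3],[14,14],[16,3],[20,14],[22,0]]
[[2,17],[4,0],[10,18],[20,14],[22,0]]
[[2,17],[4,0],[5,3],[10,18],[20,14],[22,0]]
[[2,17],[4,0],[5,3],[10,18],[20,14],[22,0],[40,3],[48,0]]
[[2,17],[4,1],[5,3],[10,18],[20,14],[22,0],[40,3],[48,0]]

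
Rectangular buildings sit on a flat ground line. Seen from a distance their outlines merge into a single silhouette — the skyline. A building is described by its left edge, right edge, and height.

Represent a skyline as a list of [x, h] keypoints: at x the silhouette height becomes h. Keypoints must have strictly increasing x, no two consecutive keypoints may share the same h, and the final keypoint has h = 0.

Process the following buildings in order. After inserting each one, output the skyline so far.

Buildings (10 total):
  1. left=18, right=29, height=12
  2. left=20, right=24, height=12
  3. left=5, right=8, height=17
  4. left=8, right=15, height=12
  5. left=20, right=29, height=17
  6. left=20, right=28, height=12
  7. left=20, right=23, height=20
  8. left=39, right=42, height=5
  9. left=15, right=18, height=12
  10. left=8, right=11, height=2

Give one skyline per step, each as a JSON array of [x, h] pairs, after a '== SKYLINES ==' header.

== SKYLINES ==
[[18,12],[29,0]]
[[18,12],[29,0]]
[[5,17],[8,0],[18,12],[29,0]]
[[5,17],[8,12],[15,0],[18,12],[29,0]]
[[5,17],[8,12],[15,0],[18,12],[20,17],[29,0]]
[[5,17],[8,12],[15,0],[18,12],[20,17],[29,0]]
[[5,17],[8,12],[15,0],[18,12],[20,20],[23,17],[29,0]]
[[5,17],[8,12],[15,0],[18,12],[20,20],[23,17],[29,0],[39,5],[42,0]]
[[5,17],[8,12],[20,20],[23,17],[29,0],[39,5],[42,0]]
[[5,17],[8,12],[20,20],[23,17],[29,0],[39,5],[42,0]]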